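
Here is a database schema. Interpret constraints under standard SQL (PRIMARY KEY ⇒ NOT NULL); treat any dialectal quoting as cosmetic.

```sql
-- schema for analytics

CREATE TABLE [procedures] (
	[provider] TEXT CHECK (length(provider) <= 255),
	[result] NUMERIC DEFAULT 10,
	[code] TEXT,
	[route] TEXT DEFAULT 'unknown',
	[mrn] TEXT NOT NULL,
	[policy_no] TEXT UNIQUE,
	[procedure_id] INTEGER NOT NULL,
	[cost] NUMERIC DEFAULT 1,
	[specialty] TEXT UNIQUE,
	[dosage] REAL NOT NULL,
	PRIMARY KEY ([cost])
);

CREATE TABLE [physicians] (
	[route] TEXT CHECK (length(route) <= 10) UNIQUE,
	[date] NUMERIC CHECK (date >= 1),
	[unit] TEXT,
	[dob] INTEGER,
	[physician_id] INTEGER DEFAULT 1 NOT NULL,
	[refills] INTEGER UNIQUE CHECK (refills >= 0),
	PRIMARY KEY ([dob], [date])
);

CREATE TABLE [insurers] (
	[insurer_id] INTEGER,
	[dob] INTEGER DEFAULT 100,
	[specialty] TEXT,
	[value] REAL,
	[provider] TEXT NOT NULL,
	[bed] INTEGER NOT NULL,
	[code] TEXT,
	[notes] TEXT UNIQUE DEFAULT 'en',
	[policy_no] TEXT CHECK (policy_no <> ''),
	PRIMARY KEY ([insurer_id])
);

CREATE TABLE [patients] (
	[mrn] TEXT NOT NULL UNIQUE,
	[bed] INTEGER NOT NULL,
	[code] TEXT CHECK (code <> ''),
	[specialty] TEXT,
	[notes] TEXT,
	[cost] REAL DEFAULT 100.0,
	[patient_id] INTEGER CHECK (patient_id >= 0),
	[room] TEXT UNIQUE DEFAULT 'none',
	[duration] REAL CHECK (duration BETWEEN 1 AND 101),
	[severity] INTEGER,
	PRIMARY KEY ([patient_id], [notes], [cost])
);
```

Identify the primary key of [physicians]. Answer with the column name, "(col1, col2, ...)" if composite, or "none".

(dob, date)

A table-level PRIMARY KEY clause names 2 columns: dob, date.
This is a composite key — the combination is unique, not each column individually.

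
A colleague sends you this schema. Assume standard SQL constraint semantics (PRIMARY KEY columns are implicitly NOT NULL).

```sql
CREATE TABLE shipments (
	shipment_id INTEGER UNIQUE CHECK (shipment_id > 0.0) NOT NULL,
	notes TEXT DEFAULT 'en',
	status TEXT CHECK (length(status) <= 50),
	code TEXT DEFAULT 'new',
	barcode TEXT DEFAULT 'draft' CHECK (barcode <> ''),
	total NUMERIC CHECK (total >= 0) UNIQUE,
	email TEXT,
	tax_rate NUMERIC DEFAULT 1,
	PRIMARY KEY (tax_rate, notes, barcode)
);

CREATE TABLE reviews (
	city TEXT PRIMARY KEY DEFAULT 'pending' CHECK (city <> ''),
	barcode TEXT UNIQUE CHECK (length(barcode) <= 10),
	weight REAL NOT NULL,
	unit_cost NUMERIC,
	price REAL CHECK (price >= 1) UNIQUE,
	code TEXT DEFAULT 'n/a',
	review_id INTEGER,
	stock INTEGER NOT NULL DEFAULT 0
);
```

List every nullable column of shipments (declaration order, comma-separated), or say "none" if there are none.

- shipment_id: declared NOT NULL → not nullable.
- notes: part of the PRIMARY KEY, which implies NOT NULL → not nullable.
- status: CHECK does not forbid NULL (a CHECK constraint passes when its expression is NULL) → nullable.
- code: DEFAULT only fills an omitted column; an explicit NULL is still allowed → nullable.
- barcode: part of the PRIMARY KEY, which implies NOT NULL → not nullable.
- total: CHECK does not forbid NULL (a CHECK constraint passes when its expression is NULL) → nullable.
- email: no NOT NULL constraint applies → nullable.
- tax_rate: part of the PRIMARY KEY, which implies NOT NULL → not nullable.

status, code, total, email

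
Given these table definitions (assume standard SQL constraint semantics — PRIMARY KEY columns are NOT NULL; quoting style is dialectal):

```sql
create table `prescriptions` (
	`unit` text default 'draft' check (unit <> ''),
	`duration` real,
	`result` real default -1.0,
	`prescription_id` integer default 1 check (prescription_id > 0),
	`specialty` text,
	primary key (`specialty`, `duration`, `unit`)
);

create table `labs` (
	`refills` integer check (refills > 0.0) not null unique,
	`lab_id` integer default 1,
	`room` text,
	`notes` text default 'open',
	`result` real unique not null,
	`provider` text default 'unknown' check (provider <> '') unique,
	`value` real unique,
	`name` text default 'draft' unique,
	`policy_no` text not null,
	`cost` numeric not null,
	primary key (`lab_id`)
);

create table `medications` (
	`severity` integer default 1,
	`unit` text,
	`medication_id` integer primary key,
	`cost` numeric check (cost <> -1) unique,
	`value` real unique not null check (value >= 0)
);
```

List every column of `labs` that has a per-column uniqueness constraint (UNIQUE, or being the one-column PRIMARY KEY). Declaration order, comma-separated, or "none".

- refills: declared UNIQUE → unique.
- lab_id: single-column PRIMARY KEY → unique.
- room: no UNIQUE or single-column PK constraint.
- notes: no UNIQUE or single-column PK constraint.
- result: declared UNIQUE → unique.
- provider: declared UNIQUE → unique.
- value: declared UNIQUE → unique.
- name: declared UNIQUE → unique.
- policy_no: no UNIQUE or single-column PK constraint.
- cost: no UNIQUE or single-column PK constraint.

refills, lab_id, result, provider, value, name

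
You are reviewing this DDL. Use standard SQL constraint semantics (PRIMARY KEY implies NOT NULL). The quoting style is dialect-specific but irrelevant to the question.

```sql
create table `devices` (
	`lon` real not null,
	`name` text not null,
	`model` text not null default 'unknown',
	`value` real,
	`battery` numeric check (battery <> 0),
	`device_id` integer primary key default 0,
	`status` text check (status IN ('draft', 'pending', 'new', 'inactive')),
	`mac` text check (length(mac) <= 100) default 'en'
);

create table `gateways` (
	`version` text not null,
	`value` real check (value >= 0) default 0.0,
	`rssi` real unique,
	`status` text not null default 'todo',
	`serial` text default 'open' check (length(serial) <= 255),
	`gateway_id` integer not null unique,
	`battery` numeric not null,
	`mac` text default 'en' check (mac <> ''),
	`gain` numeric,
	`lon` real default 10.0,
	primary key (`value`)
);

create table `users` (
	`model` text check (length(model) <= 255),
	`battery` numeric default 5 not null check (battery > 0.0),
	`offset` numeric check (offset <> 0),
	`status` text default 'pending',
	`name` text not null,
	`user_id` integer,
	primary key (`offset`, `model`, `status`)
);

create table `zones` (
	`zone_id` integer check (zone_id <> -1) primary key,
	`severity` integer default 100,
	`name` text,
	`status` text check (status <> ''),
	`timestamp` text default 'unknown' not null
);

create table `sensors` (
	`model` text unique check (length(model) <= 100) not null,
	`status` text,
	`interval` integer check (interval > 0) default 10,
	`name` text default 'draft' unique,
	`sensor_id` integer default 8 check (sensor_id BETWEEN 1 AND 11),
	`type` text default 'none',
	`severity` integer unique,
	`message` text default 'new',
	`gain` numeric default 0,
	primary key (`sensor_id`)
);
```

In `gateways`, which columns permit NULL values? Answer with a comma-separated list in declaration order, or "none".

rssi, serial, mac, gain, lon

- version: declared NOT NULL → not nullable.
- value: part of the PRIMARY KEY, which implies NOT NULL → not nullable.
- rssi: UNIQUE does not imply NOT NULL → nullable.
- status: declared NOT NULL → not nullable.
- serial: CHECK does not forbid NULL (a CHECK constraint passes when its expression is NULL) → nullable.
- gateway_id: declared NOT NULL → not nullable.
- battery: declared NOT NULL → not nullable.
- mac: CHECK does not forbid NULL (a CHECK constraint passes when its expression is NULL) → nullable.
- gain: no NOT NULL constraint applies → nullable.
- lon: DEFAULT only fills an omitted column; an explicit NULL is still allowed → nullable.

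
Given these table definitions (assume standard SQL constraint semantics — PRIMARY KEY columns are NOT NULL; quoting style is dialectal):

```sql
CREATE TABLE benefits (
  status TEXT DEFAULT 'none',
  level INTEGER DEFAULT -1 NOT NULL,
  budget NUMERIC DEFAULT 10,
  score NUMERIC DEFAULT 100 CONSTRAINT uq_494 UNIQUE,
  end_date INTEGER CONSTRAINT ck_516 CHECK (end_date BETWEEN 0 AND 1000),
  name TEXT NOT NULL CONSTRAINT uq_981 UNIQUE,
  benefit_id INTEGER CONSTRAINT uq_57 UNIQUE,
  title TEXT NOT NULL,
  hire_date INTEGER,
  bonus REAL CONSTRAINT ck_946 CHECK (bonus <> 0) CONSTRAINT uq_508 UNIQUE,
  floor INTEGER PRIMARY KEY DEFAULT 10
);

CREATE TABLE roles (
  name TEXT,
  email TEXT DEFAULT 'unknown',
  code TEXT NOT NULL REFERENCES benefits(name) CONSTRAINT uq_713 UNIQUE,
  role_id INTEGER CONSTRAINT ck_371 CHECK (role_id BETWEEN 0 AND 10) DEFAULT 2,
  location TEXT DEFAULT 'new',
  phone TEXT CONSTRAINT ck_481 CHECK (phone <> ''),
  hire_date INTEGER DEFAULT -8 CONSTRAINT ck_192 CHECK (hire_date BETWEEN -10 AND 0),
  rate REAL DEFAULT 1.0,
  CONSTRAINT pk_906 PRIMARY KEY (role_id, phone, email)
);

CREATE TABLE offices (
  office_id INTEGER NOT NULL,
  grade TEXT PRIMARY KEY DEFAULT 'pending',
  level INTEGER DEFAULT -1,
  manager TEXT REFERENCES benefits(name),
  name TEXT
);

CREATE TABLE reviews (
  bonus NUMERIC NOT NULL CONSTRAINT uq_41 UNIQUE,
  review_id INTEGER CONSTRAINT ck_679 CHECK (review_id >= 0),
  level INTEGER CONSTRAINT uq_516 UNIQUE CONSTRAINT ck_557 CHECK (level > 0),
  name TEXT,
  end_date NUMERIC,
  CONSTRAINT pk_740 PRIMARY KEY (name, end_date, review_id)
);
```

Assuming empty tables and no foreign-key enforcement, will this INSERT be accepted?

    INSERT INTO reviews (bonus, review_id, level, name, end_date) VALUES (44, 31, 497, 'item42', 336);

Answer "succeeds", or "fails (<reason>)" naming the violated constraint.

NOT NULL columns: bonus is supplied; end_date is supplied; name is supplied; review_id is supplied.
CHECK constraints: 31 satisfies (review_id >= 0); 497 satisfies (level > 0).
No constraint is violated.

succeeds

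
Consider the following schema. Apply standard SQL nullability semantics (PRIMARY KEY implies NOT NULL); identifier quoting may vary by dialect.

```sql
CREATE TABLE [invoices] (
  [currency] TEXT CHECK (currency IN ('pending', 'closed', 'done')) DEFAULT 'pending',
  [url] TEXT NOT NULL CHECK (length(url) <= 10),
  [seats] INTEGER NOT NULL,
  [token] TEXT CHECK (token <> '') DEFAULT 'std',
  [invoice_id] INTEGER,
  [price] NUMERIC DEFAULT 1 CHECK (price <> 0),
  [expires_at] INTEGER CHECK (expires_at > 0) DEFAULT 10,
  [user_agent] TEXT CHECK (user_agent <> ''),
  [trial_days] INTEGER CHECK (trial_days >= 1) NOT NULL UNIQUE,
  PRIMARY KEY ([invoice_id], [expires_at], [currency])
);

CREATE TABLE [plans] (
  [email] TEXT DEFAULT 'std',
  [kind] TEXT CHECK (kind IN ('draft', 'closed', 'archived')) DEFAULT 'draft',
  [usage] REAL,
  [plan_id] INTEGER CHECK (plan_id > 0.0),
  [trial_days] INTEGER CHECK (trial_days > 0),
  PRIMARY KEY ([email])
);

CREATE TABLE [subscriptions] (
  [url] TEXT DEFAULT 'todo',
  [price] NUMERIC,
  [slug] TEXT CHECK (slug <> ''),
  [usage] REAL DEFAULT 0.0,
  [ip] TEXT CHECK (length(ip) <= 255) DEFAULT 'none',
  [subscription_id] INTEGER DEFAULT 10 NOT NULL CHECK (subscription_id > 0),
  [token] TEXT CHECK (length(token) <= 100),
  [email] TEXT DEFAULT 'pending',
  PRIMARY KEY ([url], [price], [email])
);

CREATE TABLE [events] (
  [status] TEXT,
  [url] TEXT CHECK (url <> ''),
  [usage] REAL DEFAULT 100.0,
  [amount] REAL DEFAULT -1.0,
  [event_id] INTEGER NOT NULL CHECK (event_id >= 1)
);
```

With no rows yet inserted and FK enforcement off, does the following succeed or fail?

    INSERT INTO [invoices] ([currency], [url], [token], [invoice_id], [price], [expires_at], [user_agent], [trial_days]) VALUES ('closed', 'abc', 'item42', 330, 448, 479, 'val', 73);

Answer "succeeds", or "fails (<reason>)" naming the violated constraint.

seats is omitted from the column list and has no DEFAULT, so it would receive NULL.
But seats is declared NOT NULL.

fails (NOT NULL on seats)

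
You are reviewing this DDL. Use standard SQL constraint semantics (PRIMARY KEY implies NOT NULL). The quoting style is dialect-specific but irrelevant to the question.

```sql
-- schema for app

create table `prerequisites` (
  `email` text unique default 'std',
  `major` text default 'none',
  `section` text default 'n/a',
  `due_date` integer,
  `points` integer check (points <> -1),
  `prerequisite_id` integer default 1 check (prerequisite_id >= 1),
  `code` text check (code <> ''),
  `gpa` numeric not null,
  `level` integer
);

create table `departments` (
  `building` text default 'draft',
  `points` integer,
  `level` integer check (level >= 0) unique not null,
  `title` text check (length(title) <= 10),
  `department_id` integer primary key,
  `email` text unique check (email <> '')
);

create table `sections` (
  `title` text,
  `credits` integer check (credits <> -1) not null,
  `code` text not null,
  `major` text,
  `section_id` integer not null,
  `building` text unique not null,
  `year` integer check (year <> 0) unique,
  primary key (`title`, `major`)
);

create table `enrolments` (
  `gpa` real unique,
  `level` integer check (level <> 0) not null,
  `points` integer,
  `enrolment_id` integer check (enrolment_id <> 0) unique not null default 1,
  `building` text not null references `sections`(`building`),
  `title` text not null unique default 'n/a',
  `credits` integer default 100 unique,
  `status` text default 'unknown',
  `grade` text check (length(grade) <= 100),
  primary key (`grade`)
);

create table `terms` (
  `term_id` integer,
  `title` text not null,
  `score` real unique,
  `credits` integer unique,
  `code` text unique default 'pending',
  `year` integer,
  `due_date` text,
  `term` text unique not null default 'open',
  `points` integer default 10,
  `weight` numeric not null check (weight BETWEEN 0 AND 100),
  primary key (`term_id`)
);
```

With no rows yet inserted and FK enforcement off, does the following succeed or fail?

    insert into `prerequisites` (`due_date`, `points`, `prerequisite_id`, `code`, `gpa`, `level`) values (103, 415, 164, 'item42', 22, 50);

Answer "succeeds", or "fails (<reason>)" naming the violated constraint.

succeeds

NOT NULL columns: gpa is supplied.
CHECK constraints: 415 satisfies (points <> -1); 164 satisfies (prerequisite_id >= 1); 'item42' satisfies (code <> '').
No constraint is violated.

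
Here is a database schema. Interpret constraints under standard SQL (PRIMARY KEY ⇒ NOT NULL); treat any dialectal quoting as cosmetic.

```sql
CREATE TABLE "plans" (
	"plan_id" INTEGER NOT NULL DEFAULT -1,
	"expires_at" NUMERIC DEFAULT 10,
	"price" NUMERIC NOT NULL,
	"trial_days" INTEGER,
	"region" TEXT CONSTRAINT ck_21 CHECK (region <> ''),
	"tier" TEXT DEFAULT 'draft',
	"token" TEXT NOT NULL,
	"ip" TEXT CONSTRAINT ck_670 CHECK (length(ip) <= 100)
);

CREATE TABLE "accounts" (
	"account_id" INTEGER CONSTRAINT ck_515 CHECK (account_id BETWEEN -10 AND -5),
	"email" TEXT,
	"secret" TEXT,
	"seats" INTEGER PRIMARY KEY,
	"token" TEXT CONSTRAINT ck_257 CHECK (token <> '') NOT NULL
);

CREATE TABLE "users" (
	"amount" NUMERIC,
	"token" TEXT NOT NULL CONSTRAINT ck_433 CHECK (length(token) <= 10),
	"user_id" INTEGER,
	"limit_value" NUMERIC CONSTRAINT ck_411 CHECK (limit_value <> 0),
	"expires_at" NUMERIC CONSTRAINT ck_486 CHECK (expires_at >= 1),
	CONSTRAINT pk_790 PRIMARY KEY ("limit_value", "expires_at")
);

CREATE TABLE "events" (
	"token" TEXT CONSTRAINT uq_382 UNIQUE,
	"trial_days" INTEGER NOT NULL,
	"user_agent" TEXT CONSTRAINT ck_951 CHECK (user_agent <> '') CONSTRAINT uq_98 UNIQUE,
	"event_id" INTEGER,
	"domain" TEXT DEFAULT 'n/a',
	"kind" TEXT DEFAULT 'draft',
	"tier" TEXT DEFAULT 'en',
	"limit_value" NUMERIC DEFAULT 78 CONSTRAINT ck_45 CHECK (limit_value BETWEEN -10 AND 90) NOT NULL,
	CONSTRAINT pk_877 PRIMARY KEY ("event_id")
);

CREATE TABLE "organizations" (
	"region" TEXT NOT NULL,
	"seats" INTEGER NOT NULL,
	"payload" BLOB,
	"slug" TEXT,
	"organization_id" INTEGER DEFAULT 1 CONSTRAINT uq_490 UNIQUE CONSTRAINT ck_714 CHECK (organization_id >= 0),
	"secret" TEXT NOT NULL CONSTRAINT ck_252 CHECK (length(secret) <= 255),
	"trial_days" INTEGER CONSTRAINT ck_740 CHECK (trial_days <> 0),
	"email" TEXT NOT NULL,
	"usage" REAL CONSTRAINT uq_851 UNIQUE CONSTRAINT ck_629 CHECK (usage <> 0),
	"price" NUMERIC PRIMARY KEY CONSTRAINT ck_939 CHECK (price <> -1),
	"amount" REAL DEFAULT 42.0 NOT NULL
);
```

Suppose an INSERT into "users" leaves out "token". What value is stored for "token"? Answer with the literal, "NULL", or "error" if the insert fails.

error

token has no DEFAULT clause.
Omitting it would insert NULL, but it is declared NOT NULL, so the INSERT fails.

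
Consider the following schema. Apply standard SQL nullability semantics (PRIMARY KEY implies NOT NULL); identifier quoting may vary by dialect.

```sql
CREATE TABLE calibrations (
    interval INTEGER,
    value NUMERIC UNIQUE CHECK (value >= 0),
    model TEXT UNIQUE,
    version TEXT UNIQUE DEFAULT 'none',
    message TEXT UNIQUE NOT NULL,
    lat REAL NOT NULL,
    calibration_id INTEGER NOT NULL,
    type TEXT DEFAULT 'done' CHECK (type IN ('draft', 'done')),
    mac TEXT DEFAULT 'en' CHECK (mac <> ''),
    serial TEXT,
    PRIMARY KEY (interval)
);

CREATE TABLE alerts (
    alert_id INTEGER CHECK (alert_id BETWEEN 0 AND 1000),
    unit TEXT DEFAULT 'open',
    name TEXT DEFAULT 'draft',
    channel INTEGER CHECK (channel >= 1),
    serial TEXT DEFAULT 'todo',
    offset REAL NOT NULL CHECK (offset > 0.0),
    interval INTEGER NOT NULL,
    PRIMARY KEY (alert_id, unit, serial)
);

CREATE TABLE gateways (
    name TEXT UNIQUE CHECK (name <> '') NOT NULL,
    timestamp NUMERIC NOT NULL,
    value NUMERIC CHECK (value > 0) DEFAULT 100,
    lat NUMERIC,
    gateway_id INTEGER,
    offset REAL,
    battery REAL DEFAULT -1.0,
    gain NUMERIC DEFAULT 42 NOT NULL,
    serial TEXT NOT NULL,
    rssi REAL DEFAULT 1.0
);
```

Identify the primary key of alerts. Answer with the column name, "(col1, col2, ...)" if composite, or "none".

A table-level PRIMARY KEY clause names 3 columns: alert_id, unit, serial.
This is a composite key — the combination is unique, not each column individually.

(alert_id, unit, serial)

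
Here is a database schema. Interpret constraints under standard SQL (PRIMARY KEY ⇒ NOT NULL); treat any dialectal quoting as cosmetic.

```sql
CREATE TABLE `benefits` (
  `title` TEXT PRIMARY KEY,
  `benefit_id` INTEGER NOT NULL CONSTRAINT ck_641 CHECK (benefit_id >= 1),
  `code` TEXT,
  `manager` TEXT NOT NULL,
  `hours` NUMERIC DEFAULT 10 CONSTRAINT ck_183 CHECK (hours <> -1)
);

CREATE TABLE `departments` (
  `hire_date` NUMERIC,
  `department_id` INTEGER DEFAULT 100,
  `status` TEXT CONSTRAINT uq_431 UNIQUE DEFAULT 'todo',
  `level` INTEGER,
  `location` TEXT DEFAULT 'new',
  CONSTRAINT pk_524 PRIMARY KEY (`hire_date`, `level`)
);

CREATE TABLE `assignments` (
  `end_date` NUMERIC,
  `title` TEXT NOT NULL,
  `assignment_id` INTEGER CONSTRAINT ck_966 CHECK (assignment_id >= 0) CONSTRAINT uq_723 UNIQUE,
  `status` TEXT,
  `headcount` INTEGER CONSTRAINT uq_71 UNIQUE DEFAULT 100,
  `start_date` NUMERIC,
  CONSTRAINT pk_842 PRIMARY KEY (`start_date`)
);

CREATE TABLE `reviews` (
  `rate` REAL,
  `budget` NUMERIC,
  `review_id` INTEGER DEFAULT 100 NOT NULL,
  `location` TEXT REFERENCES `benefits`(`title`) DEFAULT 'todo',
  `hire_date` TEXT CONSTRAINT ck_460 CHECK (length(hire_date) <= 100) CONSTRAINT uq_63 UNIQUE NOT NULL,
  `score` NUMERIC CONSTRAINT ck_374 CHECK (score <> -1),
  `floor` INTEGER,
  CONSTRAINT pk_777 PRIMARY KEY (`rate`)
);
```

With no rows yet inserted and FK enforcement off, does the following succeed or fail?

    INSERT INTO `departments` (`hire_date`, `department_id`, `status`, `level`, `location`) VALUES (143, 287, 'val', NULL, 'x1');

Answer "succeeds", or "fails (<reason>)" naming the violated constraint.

level is explicitly set to NULL, but level is part of the PRIMARY KEY (implied NOT NULL).

fails (NOT NULL on level)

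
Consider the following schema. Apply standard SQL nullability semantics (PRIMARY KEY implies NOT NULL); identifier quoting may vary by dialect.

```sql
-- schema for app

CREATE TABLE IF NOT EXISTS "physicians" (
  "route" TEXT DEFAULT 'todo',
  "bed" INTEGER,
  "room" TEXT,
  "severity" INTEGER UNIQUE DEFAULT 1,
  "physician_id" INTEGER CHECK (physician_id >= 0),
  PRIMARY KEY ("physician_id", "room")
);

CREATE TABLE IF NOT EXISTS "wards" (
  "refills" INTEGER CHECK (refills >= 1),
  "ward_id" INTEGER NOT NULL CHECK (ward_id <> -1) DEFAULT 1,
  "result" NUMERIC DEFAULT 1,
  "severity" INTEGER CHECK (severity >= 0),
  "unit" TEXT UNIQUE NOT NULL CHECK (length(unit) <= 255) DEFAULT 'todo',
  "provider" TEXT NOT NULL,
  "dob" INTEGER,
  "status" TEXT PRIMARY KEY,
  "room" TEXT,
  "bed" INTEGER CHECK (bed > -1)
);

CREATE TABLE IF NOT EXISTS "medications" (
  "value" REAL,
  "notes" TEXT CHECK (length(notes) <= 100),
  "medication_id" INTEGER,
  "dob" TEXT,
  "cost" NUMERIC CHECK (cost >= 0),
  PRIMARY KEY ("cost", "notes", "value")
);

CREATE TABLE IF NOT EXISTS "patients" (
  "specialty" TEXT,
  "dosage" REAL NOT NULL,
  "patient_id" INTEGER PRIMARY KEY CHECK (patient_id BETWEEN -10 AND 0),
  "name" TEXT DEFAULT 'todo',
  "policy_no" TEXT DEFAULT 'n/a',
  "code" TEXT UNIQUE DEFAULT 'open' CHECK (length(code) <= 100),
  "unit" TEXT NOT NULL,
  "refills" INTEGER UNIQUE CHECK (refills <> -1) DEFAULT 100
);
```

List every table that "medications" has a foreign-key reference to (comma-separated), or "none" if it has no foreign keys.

No column in medications has a REFERENCES clause.

none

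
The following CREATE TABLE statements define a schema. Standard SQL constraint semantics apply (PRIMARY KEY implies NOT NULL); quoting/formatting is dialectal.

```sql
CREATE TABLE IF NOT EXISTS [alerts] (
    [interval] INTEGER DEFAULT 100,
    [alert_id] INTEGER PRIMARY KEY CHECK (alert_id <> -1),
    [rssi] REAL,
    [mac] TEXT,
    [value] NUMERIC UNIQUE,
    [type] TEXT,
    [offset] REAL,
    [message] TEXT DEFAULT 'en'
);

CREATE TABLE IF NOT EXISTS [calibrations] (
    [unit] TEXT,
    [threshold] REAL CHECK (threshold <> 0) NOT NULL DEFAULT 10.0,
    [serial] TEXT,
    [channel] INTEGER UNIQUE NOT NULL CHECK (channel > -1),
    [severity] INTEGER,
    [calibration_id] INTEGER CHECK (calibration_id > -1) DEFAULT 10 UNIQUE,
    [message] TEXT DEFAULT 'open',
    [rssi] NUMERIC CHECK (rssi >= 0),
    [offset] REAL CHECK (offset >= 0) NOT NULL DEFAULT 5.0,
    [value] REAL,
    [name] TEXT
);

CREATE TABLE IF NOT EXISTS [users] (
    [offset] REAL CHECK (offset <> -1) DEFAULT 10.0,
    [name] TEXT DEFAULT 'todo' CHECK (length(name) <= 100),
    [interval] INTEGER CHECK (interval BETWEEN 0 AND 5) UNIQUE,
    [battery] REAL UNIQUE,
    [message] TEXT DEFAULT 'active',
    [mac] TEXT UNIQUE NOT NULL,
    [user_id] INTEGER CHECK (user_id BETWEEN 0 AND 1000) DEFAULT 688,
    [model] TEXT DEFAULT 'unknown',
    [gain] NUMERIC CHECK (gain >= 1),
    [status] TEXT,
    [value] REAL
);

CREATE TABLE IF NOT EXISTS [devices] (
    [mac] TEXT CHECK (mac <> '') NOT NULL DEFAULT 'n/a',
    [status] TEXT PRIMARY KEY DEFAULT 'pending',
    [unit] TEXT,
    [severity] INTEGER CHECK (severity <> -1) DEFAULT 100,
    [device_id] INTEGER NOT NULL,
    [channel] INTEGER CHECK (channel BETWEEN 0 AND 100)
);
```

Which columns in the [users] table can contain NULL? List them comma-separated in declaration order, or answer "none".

- offset: CHECK does not forbid NULL (a CHECK constraint passes when its expression is NULL) → nullable.
- name: CHECK does not forbid NULL (a CHECK constraint passes when its expression is NULL) → nullable.
- interval: CHECK does not forbid NULL (a CHECK constraint passes when its expression is NULL) → nullable.
- battery: UNIQUE does not imply NOT NULL → nullable.
- message: DEFAULT only fills an omitted column; an explicit NULL is still allowed → nullable.
- mac: declared NOT NULL → not nullable.
- user_id: CHECK does not forbid NULL (a CHECK constraint passes when its expression is NULL) → nullable.
- model: DEFAULT only fills an omitted column; an explicit NULL is still allowed → nullable.
- gain: CHECK does not forbid NULL (a CHECK constraint passes when its expression is NULL) → nullable.
- status: no NOT NULL constraint applies → nullable.
- value: no NOT NULL constraint applies → nullable.

offset, name, interval, battery, message, user_id, model, gain, status, value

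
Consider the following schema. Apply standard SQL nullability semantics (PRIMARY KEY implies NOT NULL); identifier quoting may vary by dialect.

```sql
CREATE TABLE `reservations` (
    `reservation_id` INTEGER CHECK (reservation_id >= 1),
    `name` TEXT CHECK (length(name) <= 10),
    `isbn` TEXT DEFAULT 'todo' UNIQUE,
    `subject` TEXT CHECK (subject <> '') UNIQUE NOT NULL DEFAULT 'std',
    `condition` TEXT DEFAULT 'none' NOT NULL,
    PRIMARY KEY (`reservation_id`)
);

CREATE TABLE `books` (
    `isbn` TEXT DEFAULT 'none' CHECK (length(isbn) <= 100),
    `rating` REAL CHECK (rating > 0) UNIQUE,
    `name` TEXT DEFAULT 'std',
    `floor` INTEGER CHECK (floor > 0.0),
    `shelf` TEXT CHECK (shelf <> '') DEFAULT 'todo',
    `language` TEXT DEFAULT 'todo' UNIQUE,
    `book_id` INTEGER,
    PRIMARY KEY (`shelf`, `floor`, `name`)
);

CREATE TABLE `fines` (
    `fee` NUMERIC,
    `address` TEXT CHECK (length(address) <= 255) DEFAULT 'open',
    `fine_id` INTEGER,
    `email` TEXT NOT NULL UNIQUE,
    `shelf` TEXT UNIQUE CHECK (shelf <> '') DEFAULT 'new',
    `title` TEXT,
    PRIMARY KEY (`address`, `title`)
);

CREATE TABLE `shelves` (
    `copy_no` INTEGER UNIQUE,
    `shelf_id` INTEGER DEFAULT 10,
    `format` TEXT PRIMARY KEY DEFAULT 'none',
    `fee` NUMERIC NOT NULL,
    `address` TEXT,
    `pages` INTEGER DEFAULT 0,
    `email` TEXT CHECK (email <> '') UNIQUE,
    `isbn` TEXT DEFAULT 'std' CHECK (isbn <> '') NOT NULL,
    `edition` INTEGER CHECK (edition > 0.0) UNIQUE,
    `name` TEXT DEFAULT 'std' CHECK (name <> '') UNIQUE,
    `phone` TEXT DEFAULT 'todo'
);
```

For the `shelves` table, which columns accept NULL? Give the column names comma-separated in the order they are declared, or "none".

copy_no, shelf_id, address, pages, email, edition, name, phone

- copy_no: UNIQUE does not imply NOT NULL → nullable.
- shelf_id: DEFAULT only fills an omitted column; an explicit NULL is still allowed → nullable.
- format: part of the PRIMARY KEY, which implies NOT NULL → not nullable.
- fee: declared NOT NULL → not nullable.
- address: no NOT NULL constraint applies → nullable.
- pages: DEFAULT only fills an omitted column; an explicit NULL is still allowed → nullable.
- email: CHECK does not forbid NULL (a CHECK constraint passes when its expression is NULL) → nullable.
- isbn: declared NOT NULL → not nullable.
- edition: CHECK does not forbid NULL (a CHECK constraint passes when its expression is NULL) → nullable.
- name: CHECK does not forbid NULL (a CHECK constraint passes when its expression is NULL) → nullable.
- phone: DEFAULT only fills an omitted column; an explicit NULL is still allowed → nullable.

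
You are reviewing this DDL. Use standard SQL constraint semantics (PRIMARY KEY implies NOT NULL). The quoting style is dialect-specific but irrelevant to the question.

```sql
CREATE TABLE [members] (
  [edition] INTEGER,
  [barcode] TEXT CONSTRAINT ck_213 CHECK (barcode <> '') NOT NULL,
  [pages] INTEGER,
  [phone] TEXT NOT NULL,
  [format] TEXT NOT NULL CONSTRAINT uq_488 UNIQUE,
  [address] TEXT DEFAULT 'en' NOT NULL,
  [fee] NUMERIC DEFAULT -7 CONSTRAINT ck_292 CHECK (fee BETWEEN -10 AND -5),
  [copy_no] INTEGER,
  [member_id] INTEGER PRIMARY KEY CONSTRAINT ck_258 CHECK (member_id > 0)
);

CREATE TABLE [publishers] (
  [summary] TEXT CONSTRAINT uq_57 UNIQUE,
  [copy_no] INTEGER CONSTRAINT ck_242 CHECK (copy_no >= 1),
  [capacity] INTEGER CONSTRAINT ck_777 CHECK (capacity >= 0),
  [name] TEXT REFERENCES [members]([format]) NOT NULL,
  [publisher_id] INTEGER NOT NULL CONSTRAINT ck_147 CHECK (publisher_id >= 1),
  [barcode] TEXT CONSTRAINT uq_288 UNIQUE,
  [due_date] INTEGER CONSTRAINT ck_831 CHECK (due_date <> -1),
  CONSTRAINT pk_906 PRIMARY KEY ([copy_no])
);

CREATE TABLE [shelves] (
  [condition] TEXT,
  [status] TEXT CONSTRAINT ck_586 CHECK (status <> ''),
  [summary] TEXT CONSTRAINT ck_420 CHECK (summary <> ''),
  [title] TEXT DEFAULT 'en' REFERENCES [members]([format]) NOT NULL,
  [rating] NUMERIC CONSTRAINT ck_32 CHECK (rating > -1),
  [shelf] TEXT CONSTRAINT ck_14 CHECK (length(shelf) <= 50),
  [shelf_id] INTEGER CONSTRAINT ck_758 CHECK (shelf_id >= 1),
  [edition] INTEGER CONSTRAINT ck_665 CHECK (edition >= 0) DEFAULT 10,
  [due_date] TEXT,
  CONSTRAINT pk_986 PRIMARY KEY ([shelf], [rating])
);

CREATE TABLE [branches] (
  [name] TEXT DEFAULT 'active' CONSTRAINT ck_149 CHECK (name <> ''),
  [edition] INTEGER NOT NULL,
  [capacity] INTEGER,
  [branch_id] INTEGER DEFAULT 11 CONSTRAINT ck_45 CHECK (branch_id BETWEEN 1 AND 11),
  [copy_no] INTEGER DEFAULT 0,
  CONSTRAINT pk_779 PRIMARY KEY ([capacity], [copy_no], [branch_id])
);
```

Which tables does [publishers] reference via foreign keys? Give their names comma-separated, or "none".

members

- name REFERENCES members(format).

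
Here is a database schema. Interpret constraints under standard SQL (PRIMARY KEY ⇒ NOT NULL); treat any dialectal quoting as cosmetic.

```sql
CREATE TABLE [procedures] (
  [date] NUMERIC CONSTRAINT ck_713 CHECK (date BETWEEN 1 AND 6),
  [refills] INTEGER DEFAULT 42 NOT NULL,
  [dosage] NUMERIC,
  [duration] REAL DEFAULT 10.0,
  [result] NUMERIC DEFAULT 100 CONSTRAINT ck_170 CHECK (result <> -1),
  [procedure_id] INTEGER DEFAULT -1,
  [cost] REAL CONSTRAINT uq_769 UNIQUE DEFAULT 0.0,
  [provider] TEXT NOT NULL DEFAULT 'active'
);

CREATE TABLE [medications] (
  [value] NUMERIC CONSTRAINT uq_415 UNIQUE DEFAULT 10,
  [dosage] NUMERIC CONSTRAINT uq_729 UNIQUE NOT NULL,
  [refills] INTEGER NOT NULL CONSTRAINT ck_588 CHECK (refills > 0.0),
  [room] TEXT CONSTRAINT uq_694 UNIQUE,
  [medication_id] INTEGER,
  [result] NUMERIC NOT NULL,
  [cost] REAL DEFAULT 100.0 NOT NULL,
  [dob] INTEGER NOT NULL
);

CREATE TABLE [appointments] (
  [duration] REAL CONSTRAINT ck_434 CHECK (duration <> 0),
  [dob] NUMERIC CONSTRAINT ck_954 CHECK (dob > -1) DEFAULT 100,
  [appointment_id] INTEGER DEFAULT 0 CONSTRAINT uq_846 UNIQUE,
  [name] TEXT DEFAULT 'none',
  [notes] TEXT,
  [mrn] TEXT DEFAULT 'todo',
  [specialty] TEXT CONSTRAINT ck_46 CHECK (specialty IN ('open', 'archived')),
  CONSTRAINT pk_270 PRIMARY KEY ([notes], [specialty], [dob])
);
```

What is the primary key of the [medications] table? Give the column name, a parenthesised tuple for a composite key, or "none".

none

No column is declared PRIMARY KEY inline, and there is no table-level PRIMARY KEY clause in medications.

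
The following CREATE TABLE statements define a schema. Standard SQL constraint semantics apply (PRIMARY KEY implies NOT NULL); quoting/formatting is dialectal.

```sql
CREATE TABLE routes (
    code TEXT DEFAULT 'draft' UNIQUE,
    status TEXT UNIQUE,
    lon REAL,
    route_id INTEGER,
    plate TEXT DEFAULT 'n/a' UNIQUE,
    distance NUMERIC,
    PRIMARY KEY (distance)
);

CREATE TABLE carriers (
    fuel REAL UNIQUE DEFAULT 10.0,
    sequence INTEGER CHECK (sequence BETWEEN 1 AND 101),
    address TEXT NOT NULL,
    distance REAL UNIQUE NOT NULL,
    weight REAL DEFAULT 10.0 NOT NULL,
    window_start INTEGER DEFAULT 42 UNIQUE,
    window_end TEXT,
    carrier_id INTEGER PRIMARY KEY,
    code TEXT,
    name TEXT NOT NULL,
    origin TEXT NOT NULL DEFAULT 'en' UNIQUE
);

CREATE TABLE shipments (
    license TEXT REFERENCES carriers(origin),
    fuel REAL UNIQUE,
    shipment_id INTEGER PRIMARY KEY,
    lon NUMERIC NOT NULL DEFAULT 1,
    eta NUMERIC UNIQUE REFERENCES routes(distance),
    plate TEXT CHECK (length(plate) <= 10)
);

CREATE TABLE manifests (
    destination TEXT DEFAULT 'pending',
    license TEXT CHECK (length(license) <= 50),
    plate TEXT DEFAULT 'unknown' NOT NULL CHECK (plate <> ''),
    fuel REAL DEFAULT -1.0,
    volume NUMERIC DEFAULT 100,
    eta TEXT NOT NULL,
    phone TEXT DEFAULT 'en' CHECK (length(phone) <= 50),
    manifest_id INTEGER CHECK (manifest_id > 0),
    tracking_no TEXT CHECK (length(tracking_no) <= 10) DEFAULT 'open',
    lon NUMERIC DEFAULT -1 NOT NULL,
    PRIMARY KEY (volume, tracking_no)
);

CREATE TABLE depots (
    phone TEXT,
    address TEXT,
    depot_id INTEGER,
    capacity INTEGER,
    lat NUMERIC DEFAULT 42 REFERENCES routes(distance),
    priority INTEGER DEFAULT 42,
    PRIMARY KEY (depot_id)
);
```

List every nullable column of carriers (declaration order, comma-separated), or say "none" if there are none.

- fuel: UNIQUE does not imply NOT NULL → nullable.
- sequence: CHECK does not forbid NULL (a CHECK constraint passes when its expression is NULL) → nullable.
- address: declared NOT NULL → not nullable.
- distance: declared NOT NULL → not nullable.
- weight: declared NOT NULL → not nullable.
- window_start: UNIQUE does not imply NOT NULL → nullable.
- window_end: no NOT NULL constraint applies → nullable.
- carrier_id: part of the PRIMARY KEY, which implies NOT NULL → not nullable.
- code: no NOT NULL constraint applies → nullable.
- name: declared NOT NULL → not nullable.
- origin: declared NOT NULL → not nullable.

fuel, sequence, window_start, window_end, code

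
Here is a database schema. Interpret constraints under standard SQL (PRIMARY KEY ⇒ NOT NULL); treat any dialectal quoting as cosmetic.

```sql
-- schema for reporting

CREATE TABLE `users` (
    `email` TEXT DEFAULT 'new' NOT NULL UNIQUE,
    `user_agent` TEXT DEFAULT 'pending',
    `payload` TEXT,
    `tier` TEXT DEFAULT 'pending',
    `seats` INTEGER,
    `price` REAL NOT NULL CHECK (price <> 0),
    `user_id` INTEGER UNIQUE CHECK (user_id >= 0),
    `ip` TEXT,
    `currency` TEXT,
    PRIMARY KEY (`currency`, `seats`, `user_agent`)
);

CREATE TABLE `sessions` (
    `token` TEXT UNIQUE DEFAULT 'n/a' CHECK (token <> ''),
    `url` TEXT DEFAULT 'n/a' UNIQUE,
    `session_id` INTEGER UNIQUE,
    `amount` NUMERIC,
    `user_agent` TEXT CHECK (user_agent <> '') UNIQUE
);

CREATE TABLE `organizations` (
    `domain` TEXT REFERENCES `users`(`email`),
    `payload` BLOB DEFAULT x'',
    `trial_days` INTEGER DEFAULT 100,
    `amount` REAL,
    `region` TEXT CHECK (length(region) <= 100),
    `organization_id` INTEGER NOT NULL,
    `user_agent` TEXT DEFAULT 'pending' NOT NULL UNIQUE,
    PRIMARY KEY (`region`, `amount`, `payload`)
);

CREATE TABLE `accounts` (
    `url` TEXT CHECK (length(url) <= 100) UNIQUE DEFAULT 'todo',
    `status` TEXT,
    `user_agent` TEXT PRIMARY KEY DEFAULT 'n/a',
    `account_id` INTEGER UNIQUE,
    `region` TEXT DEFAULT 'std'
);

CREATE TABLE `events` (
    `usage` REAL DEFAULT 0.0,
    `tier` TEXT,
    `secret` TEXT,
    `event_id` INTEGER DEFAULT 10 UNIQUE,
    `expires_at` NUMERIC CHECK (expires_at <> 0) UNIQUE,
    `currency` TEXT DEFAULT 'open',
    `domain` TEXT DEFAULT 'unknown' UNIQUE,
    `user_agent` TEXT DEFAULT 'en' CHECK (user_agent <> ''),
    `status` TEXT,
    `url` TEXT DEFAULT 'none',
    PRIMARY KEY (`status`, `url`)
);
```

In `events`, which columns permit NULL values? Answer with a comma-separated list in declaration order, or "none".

- usage: DEFAULT only fills an omitted column; an explicit NULL is still allowed → nullable.
- tier: no NOT NULL constraint applies → nullable.
- secret: no NOT NULL constraint applies → nullable.
- event_id: UNIQUE does not imply NOT NULL → nullable.
- expires_at: CHECK does not forbid NULL (a CHECK constraint passes when its expression is NULL) → nullable.
- currency: DEFAULT only fills an omitted column; an explicit NULL is still allowed → nullable.
- domain: UNIQUE does not imply NOT NULL → nullable.
- user_agent: CHECK does not forbid NULL (a CHECK constraint passes when its expression is NULL) → nullable.
- status: part of the PRIMARY KEY, which implies NOT NULL → not nullable.
- url: part of the PRIMARY KEY, which implies NOT NULL → not nullable.

usage, tier, secret, event_id, expires_at, currency, domain, user_agent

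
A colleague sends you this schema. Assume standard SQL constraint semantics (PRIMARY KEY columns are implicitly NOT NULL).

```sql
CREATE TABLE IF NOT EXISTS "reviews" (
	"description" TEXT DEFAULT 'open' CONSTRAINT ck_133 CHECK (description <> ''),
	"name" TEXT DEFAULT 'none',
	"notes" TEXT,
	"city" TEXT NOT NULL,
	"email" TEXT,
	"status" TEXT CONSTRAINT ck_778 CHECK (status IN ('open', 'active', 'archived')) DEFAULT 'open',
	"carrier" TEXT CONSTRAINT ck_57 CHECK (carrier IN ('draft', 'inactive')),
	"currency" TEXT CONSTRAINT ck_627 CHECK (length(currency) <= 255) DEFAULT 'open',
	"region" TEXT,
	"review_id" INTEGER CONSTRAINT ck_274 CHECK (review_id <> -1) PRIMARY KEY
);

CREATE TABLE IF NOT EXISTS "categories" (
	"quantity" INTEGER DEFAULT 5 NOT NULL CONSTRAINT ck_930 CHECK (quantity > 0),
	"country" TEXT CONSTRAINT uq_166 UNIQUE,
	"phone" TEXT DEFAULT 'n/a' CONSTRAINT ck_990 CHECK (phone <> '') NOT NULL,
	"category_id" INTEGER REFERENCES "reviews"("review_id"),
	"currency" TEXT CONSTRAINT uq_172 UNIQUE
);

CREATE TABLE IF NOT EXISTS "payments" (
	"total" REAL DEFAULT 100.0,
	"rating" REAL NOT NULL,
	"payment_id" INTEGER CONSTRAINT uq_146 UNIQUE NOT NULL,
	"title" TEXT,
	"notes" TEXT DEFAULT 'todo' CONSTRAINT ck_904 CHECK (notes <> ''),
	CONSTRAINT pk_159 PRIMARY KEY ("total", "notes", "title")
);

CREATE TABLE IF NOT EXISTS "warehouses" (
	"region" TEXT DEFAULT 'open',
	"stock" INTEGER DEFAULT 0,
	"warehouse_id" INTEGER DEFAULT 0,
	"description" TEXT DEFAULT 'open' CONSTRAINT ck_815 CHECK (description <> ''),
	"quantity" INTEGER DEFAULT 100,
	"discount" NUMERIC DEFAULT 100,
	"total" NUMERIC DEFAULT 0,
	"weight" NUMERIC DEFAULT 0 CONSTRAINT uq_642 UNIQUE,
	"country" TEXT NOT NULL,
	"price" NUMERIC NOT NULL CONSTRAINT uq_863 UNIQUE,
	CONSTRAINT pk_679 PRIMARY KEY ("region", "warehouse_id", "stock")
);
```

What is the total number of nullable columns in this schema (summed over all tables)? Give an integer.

reviews: 8 nullable (description, name, notes, email, status, carrier, currency, region — PK (review_id) and explicit NOT NULL columns excluded).
categories: 3 nullable (country, category_id, currency — PK none and explicit NOT NULL columns excluded).
payments: 0 nullable (none — PK (total, notes, title) and explicit NOT NULL columns excluded).
warehouses: 5 nullable (description, quantity, discount, total, weight — PK (region, warehouse_id, stock) and explicit NOT NULL columns excluded).
Total: 8 + 3 + 0 + 5 = 16.

16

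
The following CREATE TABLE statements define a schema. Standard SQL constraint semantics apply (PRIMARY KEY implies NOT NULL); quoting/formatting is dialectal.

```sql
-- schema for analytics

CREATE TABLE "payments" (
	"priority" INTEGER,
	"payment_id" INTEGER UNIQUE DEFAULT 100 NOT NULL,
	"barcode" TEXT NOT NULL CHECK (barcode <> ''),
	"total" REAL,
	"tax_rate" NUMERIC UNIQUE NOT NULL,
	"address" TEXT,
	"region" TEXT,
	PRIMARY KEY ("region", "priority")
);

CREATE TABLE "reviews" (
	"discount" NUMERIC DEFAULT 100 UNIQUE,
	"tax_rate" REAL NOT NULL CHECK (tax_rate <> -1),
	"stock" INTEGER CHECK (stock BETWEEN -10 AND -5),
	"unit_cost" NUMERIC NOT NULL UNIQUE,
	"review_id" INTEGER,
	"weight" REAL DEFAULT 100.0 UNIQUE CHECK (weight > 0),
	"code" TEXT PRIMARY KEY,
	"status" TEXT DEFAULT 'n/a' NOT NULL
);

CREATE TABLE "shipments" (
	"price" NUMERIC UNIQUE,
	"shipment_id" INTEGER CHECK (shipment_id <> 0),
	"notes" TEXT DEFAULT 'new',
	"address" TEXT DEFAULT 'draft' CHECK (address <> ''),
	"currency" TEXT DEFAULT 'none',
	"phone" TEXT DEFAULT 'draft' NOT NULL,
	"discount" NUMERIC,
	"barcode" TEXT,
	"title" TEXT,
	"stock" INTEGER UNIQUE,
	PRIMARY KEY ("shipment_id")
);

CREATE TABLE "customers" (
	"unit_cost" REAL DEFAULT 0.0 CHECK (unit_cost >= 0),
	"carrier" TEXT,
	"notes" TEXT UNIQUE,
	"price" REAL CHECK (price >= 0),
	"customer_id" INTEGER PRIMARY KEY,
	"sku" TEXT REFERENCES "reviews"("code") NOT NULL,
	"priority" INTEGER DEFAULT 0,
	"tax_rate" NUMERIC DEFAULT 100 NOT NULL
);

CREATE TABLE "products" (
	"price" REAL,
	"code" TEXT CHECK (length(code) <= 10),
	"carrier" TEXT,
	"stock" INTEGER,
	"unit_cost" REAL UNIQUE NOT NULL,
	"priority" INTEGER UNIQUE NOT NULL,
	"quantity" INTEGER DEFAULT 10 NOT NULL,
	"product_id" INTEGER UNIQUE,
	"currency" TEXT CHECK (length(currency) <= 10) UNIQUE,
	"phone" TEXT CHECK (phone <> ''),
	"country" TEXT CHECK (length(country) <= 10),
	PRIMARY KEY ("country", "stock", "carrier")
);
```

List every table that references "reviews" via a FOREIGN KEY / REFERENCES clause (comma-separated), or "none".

- customers.sku references reviews(code).

customers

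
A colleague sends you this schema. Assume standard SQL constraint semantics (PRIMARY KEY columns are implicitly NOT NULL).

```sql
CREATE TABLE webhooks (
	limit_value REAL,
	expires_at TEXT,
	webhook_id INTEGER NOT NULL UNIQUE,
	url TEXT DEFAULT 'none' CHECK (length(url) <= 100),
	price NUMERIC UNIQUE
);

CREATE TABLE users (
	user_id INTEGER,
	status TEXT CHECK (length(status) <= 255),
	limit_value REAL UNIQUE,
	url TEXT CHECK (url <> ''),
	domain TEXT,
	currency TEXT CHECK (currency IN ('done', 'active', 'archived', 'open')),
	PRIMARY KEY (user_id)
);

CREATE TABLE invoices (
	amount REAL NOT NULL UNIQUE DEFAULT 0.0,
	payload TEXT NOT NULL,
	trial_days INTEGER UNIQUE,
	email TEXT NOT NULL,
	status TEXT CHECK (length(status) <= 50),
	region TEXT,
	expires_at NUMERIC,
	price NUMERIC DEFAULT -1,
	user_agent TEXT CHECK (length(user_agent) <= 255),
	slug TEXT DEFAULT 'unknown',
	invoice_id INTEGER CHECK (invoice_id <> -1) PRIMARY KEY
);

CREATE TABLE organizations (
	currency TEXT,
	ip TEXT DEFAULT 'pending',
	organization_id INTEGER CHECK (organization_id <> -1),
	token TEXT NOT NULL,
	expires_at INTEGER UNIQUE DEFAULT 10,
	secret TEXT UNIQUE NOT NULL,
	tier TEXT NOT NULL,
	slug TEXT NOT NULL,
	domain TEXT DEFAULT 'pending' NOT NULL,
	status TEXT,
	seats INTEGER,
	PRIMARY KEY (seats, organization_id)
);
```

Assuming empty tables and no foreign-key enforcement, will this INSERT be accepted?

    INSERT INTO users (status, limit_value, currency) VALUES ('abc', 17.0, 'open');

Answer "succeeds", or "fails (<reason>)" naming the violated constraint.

fails (NOT NULL on user_id)

user_id is omitted from the column list and has no DEFAULT, so it would receive NULL.
But user_id is part of the PRIMARY KEY (implied NOT NULL).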